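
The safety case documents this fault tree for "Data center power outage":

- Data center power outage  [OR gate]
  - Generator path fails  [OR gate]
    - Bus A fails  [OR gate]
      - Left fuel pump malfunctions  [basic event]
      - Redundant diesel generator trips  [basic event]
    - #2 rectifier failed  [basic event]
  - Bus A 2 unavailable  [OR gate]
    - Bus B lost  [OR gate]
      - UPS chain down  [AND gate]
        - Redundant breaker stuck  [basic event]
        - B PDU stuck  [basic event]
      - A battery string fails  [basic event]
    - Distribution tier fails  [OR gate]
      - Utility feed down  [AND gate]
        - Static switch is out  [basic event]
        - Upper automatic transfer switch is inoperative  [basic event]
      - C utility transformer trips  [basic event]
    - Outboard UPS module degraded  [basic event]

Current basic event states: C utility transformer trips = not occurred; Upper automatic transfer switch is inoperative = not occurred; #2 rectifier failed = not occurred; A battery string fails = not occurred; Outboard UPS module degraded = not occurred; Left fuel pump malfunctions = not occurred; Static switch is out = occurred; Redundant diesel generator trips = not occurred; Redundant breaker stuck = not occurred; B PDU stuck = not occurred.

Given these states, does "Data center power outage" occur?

No

Bus A fails [OR]: Left fuel pump malfunctions=not, Redundant diesel generator trips=not → no input occurs → does not occur.
Generator path fails [OR]: Bus A fails=not, #2 rectifier failed=not → no input occurs → does not occur.
UPS chain down [AND]: Redundant breaker stuck=not, B PDU stuck=not → not all inputs occur → does not occur.
Bus B lost [OR]: UPS chain down=not, A battery string fails=not → no input occurs → does not occur.
Utility feed down [AND]: Static switch is out=occurs, Upper automatic transfer switch is inoperative=not → not all inputs occur → does not occur.
Distribution tier fails [OR]: Utility feed down=not, C utility transformer trips=not → no input occurs → does not occur.
Bus A 2 unavailable [OR]: Bus B lost=not, Distribution tier fails=not, Outboard UPS module degraded=not → no input occurs → does not occur.
Data center power outage [OR]: Generator path fails=not, Bus A 2 unavailable=not → no input occurs → does not occur.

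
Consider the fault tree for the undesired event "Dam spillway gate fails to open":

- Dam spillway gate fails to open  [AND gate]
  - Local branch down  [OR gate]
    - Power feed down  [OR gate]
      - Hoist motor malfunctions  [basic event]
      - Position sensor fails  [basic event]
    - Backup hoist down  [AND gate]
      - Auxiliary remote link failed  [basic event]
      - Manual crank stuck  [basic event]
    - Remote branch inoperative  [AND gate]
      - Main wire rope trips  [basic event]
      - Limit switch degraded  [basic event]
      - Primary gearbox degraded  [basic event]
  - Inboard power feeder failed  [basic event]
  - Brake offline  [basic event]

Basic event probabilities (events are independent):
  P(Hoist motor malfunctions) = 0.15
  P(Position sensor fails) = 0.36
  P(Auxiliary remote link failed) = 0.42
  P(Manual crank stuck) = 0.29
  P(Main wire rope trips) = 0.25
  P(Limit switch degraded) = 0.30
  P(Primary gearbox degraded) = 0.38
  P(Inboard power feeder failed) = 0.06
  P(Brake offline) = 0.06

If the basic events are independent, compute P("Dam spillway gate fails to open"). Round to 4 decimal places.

P(Power feed down) [OR] = 1 − (1−0.15) × (1−0.36) = 0.456000
P(Backup hoist down) [AND] = 0.42 × 0.29 = 0.121800
P(Remote branch inoperative) [AND] = 0.25 × 0.30 × 0.38 = 0.028500
P(Local branch down) [OR] = 1 − (1−0.456000) × (1−0.121800) × (1−0.028500) = 0.535875
P(Dam spillway gate fails to open) [AND] = 0.535875 × 0.06 × 0.06 = 0.001929
Rounded to 4 decimal places: P(Dam spillway gate fails to open) ≈ 0.0019.

0.0019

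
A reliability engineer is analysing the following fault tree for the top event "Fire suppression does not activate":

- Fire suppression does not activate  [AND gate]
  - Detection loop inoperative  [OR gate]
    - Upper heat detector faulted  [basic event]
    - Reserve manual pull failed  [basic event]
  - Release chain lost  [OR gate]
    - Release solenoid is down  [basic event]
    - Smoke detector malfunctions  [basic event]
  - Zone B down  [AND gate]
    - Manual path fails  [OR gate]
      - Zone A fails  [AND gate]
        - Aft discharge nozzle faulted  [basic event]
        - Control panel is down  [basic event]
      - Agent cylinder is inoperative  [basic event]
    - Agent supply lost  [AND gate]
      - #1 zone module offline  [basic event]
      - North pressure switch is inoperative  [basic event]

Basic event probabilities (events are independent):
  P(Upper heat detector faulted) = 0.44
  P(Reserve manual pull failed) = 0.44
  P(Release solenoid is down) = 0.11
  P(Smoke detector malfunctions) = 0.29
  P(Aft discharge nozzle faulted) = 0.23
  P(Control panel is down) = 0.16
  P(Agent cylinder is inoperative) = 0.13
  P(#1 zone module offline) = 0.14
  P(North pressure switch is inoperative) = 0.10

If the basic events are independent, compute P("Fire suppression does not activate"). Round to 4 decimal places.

0.0006

P(Detection loop inoperative) [OR] = 1 − (1−0.44) × (1−0.44) = 0.686400
P(Release chain lost) [OR] = 1 − (1−0.11) × (1−0.29) = 0.368100
P(Zone A fails) [AND] = 0.23 × 0.16 = 0.036800
P(Manual path fails) [OR] = 1 − (1−0.036800) × (1−0.13) = 0.162016
P(Agent supply lost) [AND] = 0.14 × 0.10 = 0.014000
P(Zone B down) [AND] = 0.162016 × 0.014000 = 0.002268
P(Fire suppression does not activate) [AND] = 0.686400 × 0.368100 × 0.002268 = 0.000573
Rounded to 4 decimal places: P(Fire suppression does not activate) ≈ 0.0006.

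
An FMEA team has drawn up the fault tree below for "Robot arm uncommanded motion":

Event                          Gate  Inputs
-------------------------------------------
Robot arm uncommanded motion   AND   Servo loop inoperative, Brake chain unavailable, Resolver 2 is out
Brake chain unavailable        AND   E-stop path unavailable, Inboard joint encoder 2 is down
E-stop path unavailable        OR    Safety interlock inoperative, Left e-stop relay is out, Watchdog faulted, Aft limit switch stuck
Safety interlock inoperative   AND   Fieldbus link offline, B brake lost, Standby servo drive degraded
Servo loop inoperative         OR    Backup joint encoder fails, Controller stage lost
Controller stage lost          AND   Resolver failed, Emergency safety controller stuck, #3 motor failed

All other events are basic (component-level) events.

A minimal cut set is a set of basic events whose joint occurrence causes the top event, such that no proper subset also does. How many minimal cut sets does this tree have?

8

Controller stage lost [AND]: one cut set from each child combined → 1 × 1 × 1 = 1 cut set(s).
Servo loop inoperative [OR]: union of children's cut sets → 2 cut set(s).
Safety interlock inoperative [AND]: one cut set from each child combined → 1 × 1 × 1 = 1 cut set(s).
E-stop path unavailable [OR]: union of children's cut sets → 4 cut set(s).
Brake chain unavailable [AND]: one cut set from each child combined → 4 × 1 = 4 cut set(s).
Robot arm uncommanded motion [AND]: one cut set from each child combined → 2 × 4 × 1 = 8 cut set(s).
Minimal cut sets: {B brake lost, Backup joint encoder fails, Fieldbus link offline, Inboard joint encoder 2 is down, Resolver 2 is out, Standby servo drive degraded}; {Backup joint encoder fails, Inboard joint encoder 2 is down, Left e-stop relay is out, Resolver 2 is out}; {Backup joint encoder fails, Inboard joint encoder 2 is down, Resolver 2 is out, Watchdog faulted}; {Aft limit switch stuck, Backup joint encoder fails, Inboard joint encoder 2 is down, Resolver 2 is out}; {#3 motor failed, B brake lost, Emergency safety controller stuck, Fieldbus link offline, Inboard joint encoder 2 is down, Resolver 2 is out, Resolver failed, Standby servo drive degraded}; {#3 motor failed, Emergency safety controller stuck, Inboard joint encoder 2 is down, Left e-stop relay is out, Resolver 2 is out, Resolver failed}; {#3 motor failed, Emergency safety controller stuck, Inboard joint encoder 2 is down, Resolver 2 is out, Resolver failed, Watchdog faulted}; {#3 motor failed, Aft limit switch stuck, Emergency safety controller stuck, Inboard joint encoder 2 is down, Resolver 2 is out, Resolver failed}.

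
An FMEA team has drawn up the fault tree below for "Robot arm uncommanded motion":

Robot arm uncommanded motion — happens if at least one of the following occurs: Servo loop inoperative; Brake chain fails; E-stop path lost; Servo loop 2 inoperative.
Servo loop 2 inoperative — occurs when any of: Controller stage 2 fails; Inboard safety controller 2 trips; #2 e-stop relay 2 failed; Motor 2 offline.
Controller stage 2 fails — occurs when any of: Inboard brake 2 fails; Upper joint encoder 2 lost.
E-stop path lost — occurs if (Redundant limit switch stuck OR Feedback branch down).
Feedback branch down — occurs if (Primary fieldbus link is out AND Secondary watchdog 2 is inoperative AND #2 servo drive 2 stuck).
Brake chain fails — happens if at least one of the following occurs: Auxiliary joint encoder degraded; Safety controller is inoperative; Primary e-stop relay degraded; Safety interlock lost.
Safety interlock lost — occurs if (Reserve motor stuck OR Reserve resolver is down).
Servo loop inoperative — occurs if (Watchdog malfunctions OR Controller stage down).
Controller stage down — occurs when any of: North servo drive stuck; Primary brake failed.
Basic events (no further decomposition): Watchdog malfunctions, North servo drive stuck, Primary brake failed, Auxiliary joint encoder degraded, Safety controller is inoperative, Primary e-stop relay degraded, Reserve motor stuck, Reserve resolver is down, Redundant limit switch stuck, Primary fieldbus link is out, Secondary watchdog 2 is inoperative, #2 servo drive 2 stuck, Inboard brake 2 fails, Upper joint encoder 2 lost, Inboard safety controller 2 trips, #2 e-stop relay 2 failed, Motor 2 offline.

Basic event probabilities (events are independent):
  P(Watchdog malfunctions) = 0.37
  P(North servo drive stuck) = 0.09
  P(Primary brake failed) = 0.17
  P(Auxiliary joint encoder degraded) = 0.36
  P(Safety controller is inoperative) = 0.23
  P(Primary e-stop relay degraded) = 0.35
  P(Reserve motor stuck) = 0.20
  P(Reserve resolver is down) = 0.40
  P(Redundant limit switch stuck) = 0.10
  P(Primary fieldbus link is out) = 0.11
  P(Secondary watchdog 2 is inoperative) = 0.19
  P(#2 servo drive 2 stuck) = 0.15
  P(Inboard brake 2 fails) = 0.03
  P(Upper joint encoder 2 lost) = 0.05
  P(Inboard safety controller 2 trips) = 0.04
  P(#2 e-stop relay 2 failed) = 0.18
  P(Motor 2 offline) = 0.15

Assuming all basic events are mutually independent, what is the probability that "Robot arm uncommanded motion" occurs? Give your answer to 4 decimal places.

0.9595

P(Controller stage down) [OR] = 1 − (1−0.09) × (1−0.17) = 0.244700
P(Servo loop inoperative) [OR] = 1 − (1−0.37) × (1−0.244700) = 0.524161
P(Safety interlock lost) [OR] = 1 − (1−0.20) × (1−0.40) = 0.520000
P(Brake chain fails) [OR] = 1 − (1−0.36) × (1−0.23) × (1−0.35) × (1−0.520000) = 0.846246
P(Feedback branch down) [AND] = 0.11 × 0.19 × 0.15 = 0.003135
P(E-stop path lost) [OR] = 1 − (1−0.10) × (1−0.003135) = 0.102822
P(Controller stage 2 fails) [OR] = 1 − (1−0.03) × (1−0.05) = 0.078500
P(Servo loop 2 inoperative) [OR] = 1 − (1−0.078500) × (1−0.04) × (1−0.18) × (1−0.15) = 0.383406
P(Robot arm uncommanded motion) [OR] = 1 − (1−0.524161) × (1−0.846246) × (1−0.102822) × (1−0.383406) = 0.959527
Rounded to 4 decimal places: P(Robot arm uncommanded motion) ≈ 0.9595.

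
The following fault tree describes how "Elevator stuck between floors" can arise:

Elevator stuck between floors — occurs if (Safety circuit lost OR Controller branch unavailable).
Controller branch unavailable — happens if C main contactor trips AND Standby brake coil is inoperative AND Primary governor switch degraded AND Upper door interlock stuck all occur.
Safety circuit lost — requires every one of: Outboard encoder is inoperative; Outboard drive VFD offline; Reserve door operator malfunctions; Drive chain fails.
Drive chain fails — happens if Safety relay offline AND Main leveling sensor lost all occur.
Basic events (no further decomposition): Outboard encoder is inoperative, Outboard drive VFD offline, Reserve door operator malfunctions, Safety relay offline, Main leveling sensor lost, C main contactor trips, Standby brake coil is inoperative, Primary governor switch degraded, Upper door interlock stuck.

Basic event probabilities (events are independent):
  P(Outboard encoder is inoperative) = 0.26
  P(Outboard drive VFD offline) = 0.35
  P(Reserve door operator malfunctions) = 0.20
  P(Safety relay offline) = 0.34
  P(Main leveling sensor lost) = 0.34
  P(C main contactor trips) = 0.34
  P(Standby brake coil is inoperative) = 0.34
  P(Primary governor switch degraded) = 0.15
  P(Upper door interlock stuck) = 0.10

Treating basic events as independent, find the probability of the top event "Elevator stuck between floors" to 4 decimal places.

P(Drive chain fails) [AND] = 0.34 × 0.34 = 0.115600
P(Safety circuit lost) [AND] = 0.26 × 0.35 × 0.20 × 0.115600 = 0.002104
P(Controller branch unavailable) [AND] = 0.34 × 0.34 × 0.15 × 0.10 = 0.001734
P(Elevator stuck between floors) [OR] = 1 − (1−0.002104) × (1−0.001734) = 0.003834
Rounded to 4 decimal places: P(Elevator stuck between floors) ≈ 0.0038.

0.0038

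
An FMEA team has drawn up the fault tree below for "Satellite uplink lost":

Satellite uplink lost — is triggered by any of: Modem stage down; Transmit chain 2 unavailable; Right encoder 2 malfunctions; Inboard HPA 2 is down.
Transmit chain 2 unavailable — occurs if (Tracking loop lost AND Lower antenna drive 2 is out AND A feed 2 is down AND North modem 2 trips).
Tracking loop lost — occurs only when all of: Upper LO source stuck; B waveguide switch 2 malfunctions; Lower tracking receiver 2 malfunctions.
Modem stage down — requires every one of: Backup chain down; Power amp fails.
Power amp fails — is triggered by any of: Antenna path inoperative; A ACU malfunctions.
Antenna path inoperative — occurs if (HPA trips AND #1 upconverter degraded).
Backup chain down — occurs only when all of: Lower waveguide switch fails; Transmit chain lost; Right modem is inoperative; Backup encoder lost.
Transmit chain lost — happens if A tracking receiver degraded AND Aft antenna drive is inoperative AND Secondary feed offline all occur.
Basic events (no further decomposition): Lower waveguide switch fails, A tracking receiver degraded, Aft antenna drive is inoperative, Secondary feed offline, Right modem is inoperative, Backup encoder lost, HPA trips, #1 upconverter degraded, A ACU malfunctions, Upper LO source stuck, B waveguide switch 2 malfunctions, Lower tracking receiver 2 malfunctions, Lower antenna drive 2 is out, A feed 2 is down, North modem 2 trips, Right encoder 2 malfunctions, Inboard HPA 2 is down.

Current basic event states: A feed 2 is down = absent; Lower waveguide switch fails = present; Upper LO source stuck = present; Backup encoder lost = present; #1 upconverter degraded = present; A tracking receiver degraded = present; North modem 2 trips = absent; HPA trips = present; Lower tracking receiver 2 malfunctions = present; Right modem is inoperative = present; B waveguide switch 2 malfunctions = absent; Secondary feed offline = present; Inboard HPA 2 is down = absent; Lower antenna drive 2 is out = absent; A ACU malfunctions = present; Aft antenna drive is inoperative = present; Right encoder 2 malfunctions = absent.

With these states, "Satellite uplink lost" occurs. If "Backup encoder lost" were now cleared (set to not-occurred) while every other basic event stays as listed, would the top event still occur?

No

Counterfactual: set "Backup encoder lost" to not occurred.
Transmit chain lost [AND]: A tracking receiver degraded=occurs, Aft antenna drive is inoperative=occurs, Secondary feed offline=occurs → all inputs occur → occurs.
Backup chain down [AND]: Lower waveguide switch fails=occurs, Transmit chain lost=occurs, Right modem is inoperative=occurs, Backup encoder lost=not → not all inputs occur → does not occur.
Antenna path inoperative [AND]: HPA trips=occurs, #1 upconverter degraded=occurs → all inputs occur → occurs.
Power amp fails [OR]: Antenna path inoperative=occurs, A ACU malfunctions=occurs → at least one input occurs → occurs.
Modem stage down [AND]: Backup chain down=not, Power amp fails=occurs → not all inputs occur → does not occur.
Tracking loop lost [AND]: Upper LO source stuck=occurs, B waveguide switch 2 malfunctions=not, Lower tracking receiver 2 malfunctions=occurs → not all inputs occur → does not occur.
Transmit chain 2 unavailable [AND]: Tracking loop lost=not, Lower antenna drive 2 is out=not, A feed 2 is down=not, North modem 2 trips=not → not all inputs occur → does not occur.
Satellite uplink lost [OR]: Modem stage down=not, Transmit chain 2 unavailable=not, Right encoder 2 malfunctions=not, Inboard HPA 2 is down=not → no input occurs → does not occur.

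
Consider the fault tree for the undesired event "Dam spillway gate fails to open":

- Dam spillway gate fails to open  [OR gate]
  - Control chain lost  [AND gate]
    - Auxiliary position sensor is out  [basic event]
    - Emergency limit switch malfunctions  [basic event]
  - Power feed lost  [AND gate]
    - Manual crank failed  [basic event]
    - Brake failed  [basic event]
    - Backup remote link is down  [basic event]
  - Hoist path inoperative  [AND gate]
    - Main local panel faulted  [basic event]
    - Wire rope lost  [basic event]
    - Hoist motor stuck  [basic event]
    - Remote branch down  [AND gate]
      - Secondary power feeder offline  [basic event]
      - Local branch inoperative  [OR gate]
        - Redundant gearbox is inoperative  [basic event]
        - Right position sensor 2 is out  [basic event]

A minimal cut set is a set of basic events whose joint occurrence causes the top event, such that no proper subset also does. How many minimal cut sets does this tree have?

Control chain lost [AND]: one cut set from each child combined → 1 × 1 = 1 cut set(s).
Power feed lost [AND]: one cut set from each child combined → 1 × 1 × 1 = 1 cut set(s).
Local branch inoperative [OR]: union of children's cut sets → 2 cut set(s).
Remote branch down [AND]: one cut set from each child combined → 1 × 2 = 2 cut set(s).
Hoist path inoperative [AND]: one cut set from each child combined → 1 × 1 × 1 × 2 = 2 cut set(s).
Dam spillway gate fails to open [OR]: union of children's cut sets → 4 cut set(s).
Minimal cut sets: {Auxiliary position sensor is out, Emergency limit switch malfunctions}; {Backup remote link is down, Brake failed, Manual crank failed}; {Hoist motor stuck, Main local panel faulted, Redundant gearbox is inoperative, Secondary power feeder offline, Wire rope lost}; {Hoist motor stuck, Main local panel faulted, Right position sensor 2 is out, Secondary power feeder offline, Wire rope lost}.

4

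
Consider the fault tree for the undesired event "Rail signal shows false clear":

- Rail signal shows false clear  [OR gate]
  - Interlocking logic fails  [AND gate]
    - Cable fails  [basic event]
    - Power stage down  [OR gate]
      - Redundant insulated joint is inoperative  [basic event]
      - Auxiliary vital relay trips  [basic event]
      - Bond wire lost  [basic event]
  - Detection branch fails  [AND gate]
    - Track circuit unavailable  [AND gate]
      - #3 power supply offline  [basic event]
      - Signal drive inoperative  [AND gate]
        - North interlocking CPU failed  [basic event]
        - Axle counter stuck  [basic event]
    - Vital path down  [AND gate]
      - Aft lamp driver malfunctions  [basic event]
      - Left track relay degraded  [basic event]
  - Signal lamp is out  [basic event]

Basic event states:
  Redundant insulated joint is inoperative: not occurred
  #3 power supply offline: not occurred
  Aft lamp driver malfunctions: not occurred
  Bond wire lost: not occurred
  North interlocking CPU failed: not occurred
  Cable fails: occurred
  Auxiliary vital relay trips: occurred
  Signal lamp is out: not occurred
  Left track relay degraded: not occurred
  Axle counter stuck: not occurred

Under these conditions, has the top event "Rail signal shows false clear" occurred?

Power stage down [OR]: Redundant insulated joint is inoperative=not, Auxiliary vital relay trips=occurs, Bond wire lost=not → at least one input occurs → occurs.
Interlocking logic fails [AND]: Cable fails=occurs, Power stage down=occurs → all inputs occur → occurs.
Signal drive inoperative [AND]: North interlocking CPU failed=not, Axle counter stuck=not → not all inputs occur → does not occur.
Track circuit unavailable [AND]: #3 power supply offline=not, Signal drive inoperative=not → not all inputs occur → does not occur.
Vital path down [AND]: Aft lamp driver malfunctions=not, Left track relay degraded=not → not all inputs occur → does not occur.
Detection branch fails [AND]: Track circuit unavailable=not, Vital path down=not → not all inputs occur → does not occur.
Rail signal shows false clear [OR]: Interlocking logic fails=occurs, Detection branch fails=not, Signal lamp is out=not → at least one input occurs → occurs.

Yes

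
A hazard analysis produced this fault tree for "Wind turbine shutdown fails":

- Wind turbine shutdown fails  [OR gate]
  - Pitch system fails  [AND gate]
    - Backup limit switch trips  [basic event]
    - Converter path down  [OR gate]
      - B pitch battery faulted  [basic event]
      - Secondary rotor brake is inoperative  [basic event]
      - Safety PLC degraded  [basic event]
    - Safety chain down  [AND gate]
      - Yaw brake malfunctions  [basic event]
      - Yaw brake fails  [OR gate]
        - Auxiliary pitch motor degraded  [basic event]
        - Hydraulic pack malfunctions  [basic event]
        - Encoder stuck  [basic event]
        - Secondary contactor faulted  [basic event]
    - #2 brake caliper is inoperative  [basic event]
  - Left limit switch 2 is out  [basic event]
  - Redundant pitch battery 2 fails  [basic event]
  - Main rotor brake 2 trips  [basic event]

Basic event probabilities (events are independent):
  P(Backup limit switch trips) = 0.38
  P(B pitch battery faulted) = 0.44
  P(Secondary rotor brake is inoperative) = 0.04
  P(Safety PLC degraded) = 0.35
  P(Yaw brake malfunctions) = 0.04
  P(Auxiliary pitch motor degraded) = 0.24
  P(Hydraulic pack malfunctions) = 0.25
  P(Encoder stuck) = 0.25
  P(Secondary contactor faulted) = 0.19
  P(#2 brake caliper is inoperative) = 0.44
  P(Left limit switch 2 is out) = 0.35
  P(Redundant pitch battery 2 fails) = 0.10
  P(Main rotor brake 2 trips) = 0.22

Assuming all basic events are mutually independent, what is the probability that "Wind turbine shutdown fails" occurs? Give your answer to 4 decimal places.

0.5450

P(Converter path down) [OR] = 1 − (1−0.44) × (1−0.04) × (1−0.35) = 0.650560
P(Yaw brake fails) [OR] = 1 − (1−0.24) × (1−0.25) × (1−0.25) × (1−0.19) = 0.653725
P(Safety chain down) [AND] = 0.04 × 0.653725 = 0.026149
P(Pitch system fails) [AND] = 0.38 × 0.650560 × 0.026149 × 0.44 = 0.002844
P(Wind turbine shutdown fails) [OR] = 1 − (1−0.002844) × (1−0.35) × (1−0.10) × (1−0.22) = 0.544998
Rounded to 4 decimal places: P(Wind turbine shutdown fails) ≈ 0.5450.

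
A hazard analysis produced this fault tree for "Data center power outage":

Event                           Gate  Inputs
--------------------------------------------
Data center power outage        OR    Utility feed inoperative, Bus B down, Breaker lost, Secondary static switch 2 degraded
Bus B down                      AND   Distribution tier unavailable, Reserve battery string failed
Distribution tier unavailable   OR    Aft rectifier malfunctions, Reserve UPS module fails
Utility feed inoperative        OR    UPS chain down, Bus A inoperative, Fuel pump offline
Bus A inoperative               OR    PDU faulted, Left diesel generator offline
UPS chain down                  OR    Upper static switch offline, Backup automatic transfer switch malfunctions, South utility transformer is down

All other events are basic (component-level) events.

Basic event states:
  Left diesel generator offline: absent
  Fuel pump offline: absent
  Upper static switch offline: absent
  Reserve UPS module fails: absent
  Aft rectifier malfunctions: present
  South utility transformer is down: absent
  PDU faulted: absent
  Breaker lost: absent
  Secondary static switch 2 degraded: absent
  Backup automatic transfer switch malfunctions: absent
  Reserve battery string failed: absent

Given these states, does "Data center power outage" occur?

No

UPS chain down [OR]: Upper static switch offline=not, Backup automatic transfer switch malfunctions=not, South utility transformer is down=not → no input occurs → does not occur.
Bus A inoperative [OR]: PDU faulted=not, Left diesel generator offline=not → no input occurs → does not occur.
Utility feed inoperative [OR]: UPS chain down=not, Bus A inoperative=not, Fuel pump offline=not → no input occurs → does not occur.
Distribution tier unavailable [OR]: Aft rectifier malfunctions=occurs, Reserve UPS module fails=not → at least one input occurs → occurs.
Bus B down [AND]: Distribution tier unavailable=occurs, Reserve battery string failed=not → not all inputs occur → does not occur.
Data center power outage [OR]: Utility feed inoperative=not, Bus B down=not, Breaker lost=not, Secondary static switch 2 degraded=not → no input occurs → does not occur.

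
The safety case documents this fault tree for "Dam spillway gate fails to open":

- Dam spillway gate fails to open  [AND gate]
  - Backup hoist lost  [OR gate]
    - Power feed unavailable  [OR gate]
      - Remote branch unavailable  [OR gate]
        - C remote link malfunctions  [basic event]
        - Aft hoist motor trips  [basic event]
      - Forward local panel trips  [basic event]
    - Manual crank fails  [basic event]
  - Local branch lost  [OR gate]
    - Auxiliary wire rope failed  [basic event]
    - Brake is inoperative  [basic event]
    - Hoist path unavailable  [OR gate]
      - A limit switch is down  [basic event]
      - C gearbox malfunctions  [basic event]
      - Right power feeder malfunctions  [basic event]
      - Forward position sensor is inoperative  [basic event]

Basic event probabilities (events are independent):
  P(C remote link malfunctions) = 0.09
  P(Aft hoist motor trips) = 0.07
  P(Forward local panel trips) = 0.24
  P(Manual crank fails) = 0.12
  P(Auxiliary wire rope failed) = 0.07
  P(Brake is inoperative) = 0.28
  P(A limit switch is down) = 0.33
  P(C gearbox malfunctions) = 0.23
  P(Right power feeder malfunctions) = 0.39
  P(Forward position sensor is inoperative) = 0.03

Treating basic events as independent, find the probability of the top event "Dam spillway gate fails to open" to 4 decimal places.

0.3453

P(Remote branch unavailable) [OR] = 1 − (1−0.09) × (1−0.07) = 0.153700
P(Power feed unavailable) [OR] = 1 − (1−0.153700) × (1−0.24) = 0.356812
P(Backup hoist lost) [OR] = 1 − (1−0.356812) × (1−0.12) = 0.433995
P(Hoist path unavailable) [OR] = 1 − (1−0.33) × (1−0.23) × (1−0.39) × (1−0.03) = 0.694742
P(Local branch lost) [OR] = 1 − (1−0.07) × (1−0.28) × (1−0.694742) = 0.795599
P(Dam spillway gate fails to open) [AND] = 0.433995 × 0.795599 = 0.345286
Rounded to 4 decimal places: P(Dam spillway gate fails to open) ≈ 0.3453.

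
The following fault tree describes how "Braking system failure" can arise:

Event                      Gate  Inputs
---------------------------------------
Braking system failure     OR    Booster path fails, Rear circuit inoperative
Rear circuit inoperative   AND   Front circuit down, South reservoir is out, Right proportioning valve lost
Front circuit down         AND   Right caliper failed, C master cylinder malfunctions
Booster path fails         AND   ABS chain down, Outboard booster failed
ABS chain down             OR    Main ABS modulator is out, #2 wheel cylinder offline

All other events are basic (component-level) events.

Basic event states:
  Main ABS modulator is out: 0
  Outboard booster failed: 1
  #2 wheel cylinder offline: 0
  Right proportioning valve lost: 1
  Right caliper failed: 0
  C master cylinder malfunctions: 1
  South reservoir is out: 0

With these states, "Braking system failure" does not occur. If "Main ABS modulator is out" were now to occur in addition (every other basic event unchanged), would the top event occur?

Yes

Counterfactual: set "Main ABS modulator is out" to occurred.
ABS chain down [OR]: Main ABS modulator is out=occurs, #2 wheel cylinder offline=not → at least one input occurs → occurs.
Booster path fails [AND]: ABS chain down=occurs, Outboard booster failed=occurs → all inputs occur → occurs.
Front circuit down [AND]: Right caliper failed=not, C master cylinder malfunctions=occurs → not all inputs occur → does not occur.
Rear circuit inoperative [AND]: Front circuit down=not, South reservoir is out=not, Right proportioning valve lost=occurs → not all inputs occur → does not occur.
Braking system failure [OR]: Booster path fails=occurs, Rear circuit inoperative=not → at least one input occurs → occurs.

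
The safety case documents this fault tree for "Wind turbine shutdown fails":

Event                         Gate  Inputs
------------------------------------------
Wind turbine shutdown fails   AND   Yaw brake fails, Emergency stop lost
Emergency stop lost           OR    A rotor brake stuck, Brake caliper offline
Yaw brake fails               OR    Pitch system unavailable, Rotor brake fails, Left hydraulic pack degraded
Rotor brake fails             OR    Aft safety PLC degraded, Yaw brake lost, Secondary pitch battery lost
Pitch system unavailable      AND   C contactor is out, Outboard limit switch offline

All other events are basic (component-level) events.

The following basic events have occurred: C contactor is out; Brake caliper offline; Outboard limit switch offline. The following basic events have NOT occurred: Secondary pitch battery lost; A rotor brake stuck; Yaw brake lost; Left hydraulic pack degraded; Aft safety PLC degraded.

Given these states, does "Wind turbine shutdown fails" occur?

Yes

Pitch system unavailable [AND]: C contactor is out=occurs, Outboard limit switch offline=occurs → all inputs occur → occurs.
Rotor brake fails [OR]: Aft safety PLC degraded=not, Yaw brake lost=not, Secondary pitch battery lost=not → no input occurs → does not occur.
Yaw brake fails [OR]: Pitch system unavailable=occurs, Rotor brake fails=not, Left hydraulic pack degraded=not → at least one input occurs → occurs.
Emergency stop lost [OR]: A rotor brake stuck=not, Brake caliper offline=occurs → at least one input occurs → occurs.
Wind turbine shutdown fails [AND]: Yaw brake fails=occurs, Emergency stop lost=occurs → all inputs occur → occurs.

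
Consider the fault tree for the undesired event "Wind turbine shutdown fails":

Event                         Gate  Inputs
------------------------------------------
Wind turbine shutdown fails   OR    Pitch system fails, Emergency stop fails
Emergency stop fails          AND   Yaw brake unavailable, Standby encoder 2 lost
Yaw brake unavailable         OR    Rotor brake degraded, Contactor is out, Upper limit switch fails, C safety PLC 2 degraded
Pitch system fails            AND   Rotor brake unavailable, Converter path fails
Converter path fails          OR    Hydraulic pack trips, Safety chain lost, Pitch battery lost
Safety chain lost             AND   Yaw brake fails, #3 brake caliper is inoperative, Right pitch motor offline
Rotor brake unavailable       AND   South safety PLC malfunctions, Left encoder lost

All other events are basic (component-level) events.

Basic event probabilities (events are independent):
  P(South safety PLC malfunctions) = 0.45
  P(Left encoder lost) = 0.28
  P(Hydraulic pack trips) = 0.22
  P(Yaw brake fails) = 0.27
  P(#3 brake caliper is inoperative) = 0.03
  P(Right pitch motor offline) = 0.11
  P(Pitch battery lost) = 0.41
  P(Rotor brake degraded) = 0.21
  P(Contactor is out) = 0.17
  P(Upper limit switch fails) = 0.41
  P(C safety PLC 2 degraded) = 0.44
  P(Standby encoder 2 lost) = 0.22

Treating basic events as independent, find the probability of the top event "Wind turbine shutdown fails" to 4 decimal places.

P(Rotor brake unavailable) [AND] = 0.45 × 0.28 = 0.126000
P(Safety chain lost) [AND] = 0.27 × 0.03 × 0.11 = 0.000891
P(Converter path fails) [OR] = 1 − (1−0.22) × (1−0.000891) × (1−0.41) = 0.540210
P(Pitch system fails) [AND] = 0.126000 × 0.540210 = 0.068066
P(Yaw brake unavailable) [OR] = 1 − (1−0.21) × (1−0.17) × (1−0.41) × (1−0.44) = 0.783357
P(Emergency stop fails) [AND] = 0.783357 × 0.22 = 0.172339
P(Wind turbine shutdown fails) [OR] = 1 − (1−0.068066) × (1−0.172339) = 0.228675
Rounded to 4 decimal places: P(Wind turbine shutdown fails) ≈ 0.2287.

0.2287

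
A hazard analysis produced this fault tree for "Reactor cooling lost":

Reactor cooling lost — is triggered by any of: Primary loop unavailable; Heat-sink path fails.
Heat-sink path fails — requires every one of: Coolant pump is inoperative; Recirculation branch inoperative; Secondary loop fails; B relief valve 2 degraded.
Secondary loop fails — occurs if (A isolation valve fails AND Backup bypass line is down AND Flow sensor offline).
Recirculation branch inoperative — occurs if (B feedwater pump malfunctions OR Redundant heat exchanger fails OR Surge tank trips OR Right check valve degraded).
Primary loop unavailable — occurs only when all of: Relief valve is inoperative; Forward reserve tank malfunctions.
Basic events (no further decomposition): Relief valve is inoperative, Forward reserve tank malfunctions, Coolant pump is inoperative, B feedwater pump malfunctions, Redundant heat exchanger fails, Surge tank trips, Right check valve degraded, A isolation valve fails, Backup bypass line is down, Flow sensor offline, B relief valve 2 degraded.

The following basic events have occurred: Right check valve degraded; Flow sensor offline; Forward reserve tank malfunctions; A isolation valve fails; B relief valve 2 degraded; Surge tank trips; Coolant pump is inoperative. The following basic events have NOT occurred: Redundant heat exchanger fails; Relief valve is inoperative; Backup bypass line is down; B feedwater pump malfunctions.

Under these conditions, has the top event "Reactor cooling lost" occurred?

No

Primary loop unavailable [AND]: Relief valve is inoperative=not, Forward reserve tank malfunctions=occurs → not all inputs occur → does not occur.
Recirculation branch inoperative [OR]: B feedwater pump malfunctions=not, Redundant heat exchanger fails=not, Surge tank trips=occurs, Right check valve degraded=occurs → at least one input occurs → occurs.
Secondary loop fails [AND]: A isolation valve fails=occurs, Backup bypass line is down=not, Flow sensor offline=occurs → not all inputs occur → does not occur.
Heat-sink path fails [AND]: Coolant pump is inoperative=occurs, Recirculation branch inoperative=occurs, Secondary loop fails=not, B relief valve 2 degraded=occurs → not all inputs occur → does not occur.
Reactor cooling lost [OR]: Primary loop unavailable=not, Heat-sink path fails=not → no input occurs → does not occur.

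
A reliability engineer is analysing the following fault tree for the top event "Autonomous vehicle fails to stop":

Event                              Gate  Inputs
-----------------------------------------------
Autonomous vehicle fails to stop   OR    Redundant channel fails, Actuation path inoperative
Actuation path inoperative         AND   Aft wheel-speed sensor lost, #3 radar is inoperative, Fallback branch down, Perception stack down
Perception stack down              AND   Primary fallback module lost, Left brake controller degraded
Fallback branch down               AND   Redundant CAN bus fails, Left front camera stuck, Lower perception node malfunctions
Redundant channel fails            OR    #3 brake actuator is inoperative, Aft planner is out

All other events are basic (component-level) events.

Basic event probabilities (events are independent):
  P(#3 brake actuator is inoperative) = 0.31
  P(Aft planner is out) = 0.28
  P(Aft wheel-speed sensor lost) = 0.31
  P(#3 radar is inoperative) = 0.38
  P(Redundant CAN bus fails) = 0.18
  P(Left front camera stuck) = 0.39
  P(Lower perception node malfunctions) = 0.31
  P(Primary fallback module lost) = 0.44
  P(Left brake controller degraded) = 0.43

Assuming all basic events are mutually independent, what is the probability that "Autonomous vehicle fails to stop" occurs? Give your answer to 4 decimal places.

P(Redundant channel fails) [OR] = 1 − (1−0.31) × (1−0.28) = 0.503200
P(Fallback branch down) [AND] = 0.18 × 0.39 × 0.31 = 0.021762
P(Perception stack down) [AND] = 0.44 × 0.43 = 0.189200
P(Actuation path inoperative) [AND] = 0.31 × 0.38 × 0.021762 × 0.189200 = 0.000485
P(Autonomous vehicle fails to stop) [OR] = 1 − (1−0.503200) × (1−0.000485) = 0.503441
Rounded to 4 decimal places: P(Autonomous vehicle fails to stop) ≈ 0.5034.

0.5034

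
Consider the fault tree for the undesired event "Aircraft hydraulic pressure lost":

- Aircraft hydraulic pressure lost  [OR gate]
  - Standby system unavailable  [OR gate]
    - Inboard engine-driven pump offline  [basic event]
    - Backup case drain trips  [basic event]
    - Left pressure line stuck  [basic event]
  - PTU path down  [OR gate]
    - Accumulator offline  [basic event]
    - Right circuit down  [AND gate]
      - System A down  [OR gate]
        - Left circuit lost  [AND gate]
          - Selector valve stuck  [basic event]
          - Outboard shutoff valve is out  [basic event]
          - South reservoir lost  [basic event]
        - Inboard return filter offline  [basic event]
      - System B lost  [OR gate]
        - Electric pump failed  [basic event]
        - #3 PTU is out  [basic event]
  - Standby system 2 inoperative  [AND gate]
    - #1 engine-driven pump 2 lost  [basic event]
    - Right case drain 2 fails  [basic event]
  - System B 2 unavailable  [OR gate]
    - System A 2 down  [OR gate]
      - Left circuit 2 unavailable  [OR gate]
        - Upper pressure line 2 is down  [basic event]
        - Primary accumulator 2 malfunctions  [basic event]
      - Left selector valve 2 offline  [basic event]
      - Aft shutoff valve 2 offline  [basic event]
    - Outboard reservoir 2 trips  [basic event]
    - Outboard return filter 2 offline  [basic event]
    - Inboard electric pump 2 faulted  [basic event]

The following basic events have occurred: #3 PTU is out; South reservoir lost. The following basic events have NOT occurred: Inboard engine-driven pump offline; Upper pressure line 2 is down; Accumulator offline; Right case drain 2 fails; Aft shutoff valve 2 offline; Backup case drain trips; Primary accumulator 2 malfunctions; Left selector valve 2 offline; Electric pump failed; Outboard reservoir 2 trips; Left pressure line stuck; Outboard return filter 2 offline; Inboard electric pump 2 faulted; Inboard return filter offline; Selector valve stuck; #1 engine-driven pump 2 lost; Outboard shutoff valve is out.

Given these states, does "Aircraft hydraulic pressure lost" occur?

No

Standby system unavailable [OR]: Inboard engine-driven pump offline=not, Backup case drain trips=not, Left pressure line stuck=not → no input occurs → does not occur.
Left circuit lost [AND]: Selector valve stuck=not, Outboard shutoff valve is out=not, South reservoir lost=occurs → not all inputs occur → does not occur.
System A down [OR]: Left circuit lost=not, Inboard return filter offline=not → no input occurs → does not occur.
System B lost [OR]: Electric pump failed=not, #3 PTU is out=occurs → at least one input occurs → occurs.
Right circuit down [AND]: System A down=not, System B lost=occurs → not all inputs occur → does not occur.
PTU path down [OR]: Accumulator offline=not, Right circuit down=not → no input occurs → does not occur.
Standby system 2 inoperative [AND]: #1 engine-driven pump 2 lost=not, Right case drain 2 fails=not → not all inputs occur → does not occur.
Left circuit 2 unavailable [OR]: Upper pressure line 2 is down=not, Primary accumulator 2 malfunctions=not → no input occurs → does not occur.
System A 2 down [OR]: Left circuit 2 unavailable=not, Left selector valve 2 offline=not, Aft shutoff valve 2 offline=not → no input occurs → does not occur.
System B 2 unavailable [OR]: System A 2 down=not, Outboard reservoir 2 trips=not, Outboard return filter 2 offline=not, Inboard electric pump 2 faulted=not → no input occurs → does not occur.
Aircraft hydraulic pressure lost [OR]: Standby system unavailable=not, PTU path down=not, Standby system 2 inoperative=not, System B 2 unavailable=not → no input occurs → does not occur.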